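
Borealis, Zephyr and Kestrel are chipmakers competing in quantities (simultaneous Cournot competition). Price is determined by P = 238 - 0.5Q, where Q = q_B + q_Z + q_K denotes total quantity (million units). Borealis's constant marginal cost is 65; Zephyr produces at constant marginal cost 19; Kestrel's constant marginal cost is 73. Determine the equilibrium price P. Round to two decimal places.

Borealis's profit: π_B = (238 - 0.5Q)q_B - (65q_B). Setting ∂π_B/∂q_B = 0: 173 - q_B - (1/2)(q_Z + q_K) = 0.
Zephyr's profit: π_Z = (238 - 0.5Q)q_Z - (19q_Z). Setting ∂π_Z/∂q_Z = 0: 219 - q_Z - (1/2)(q_B + q_K) = 0.
Kestrel's profit: π_K = (238 - 0.5Q)q_K - (73q_K). Setting ∂π_K/∂q_K = 0: 165 - q_K - (1/2)(q_B + q_Z) = 0.
Adding the 3 first-order conditions: 557 − 2Q = 0, so Q = 557/2.
Back-substituting: q_B = (173 − 557/4)/(1/2) = 135/2, q_Z = (219 − 557/4)/(1/2) = 319/2, q_K = (165 − 557/4)/(1/2) = 103/2.
Total output Q = 557/2, so price P = 238 - (1/2)·(557/2) = 395/4.

98.75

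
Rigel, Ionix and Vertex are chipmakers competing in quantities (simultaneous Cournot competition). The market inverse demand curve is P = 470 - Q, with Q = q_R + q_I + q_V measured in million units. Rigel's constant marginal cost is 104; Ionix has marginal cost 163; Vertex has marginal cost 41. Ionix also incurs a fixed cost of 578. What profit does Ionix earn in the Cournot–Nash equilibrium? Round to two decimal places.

414.25

Rigel's profit: π_R = (470 - Q)q_R - (104q_R). Setting ∂π_R/∂q_R = 0: 366 - 2q_R - (q_I + q_V) = 0.
Ionix's first-order condition: 307 - 2q_I - (q_R + q_V) = 0.
Vertex's profit: π_V = (470 - Q)q_V - (41q_V). Setting ∂π_V/∂q_V = 0: 429 - 2q_V - (q_R + q_I) = 0.
Adding the 3 conditions: 1102 − 2Q − 2Q = 0, i.e. Q = 551/2.
Back-substituting: q_R = (366 − 551/2) = 181/2, q_I = (307 − 551/2) = 63/2, q_V = (429 − 551/2) = 307/2.
Price P = 470 - 551/2 = 389/2.
Ionix's profit: (389/2 - 163)·(63/2) - 578 = 1657/4.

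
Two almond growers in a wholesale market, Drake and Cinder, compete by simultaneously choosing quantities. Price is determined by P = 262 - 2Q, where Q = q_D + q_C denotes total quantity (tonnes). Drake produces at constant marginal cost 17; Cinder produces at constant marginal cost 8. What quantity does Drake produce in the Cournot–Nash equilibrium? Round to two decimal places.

39.33

Drake's profit: π_D = (262 - 2Q)q_D - (17q_D). Setting ∂π_D/∂q_D = 0: 245 - 4q_D - 2(q_C) = 0.
Cinder's profit: π_C = (262 - 2Q)q_C - (8q_C). Setting ∂π_C/∂q_C = 0: 254 - 4q_C - 2(q_D) = 0.
So q_D = (245 - 2q_C)/4 and q_C = (254 - 2q_D)/4.
Solving the pair: q_D = 118/3, q_C = 263/6.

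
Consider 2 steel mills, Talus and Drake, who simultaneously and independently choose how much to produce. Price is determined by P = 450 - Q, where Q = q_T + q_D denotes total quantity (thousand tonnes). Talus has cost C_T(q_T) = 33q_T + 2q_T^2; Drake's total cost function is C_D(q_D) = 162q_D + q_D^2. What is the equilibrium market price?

Talus's profit: π_T = (450 - Q)q_T - (33q_T + 2q_T²). Setting ∂π_T/∂q_T = 0: 417 - 6q_T - (q_D) = 0.
Drake's first-order condition: 288 - 4q_D - (q_T) = 0.
So q_T = (417 - q_D)/6 and q_D = (288 - q_T)/4.
Substituting one into the other gives q_T = 60 and q_D = 57.
Total output Q = 117, so price P = 450 - 117 = 333.

333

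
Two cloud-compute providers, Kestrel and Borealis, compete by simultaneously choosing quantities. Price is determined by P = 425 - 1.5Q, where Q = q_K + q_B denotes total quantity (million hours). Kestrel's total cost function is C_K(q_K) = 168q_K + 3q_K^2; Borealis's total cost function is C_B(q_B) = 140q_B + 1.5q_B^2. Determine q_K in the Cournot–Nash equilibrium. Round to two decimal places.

21.54

Kestrel's profit: π_K = (425 - 1.5Q)q_K - (168q_K + 3q_K²). Setting ∂π_K/∂q_K = 0: 257 - 9q_K - (3/2)(q_B) = 0.
Borealis's profit: π_B = (425 - 1.5Q)q_B - (140q_B + (3/2)q_B²). Setting ∂π_B/∂q_B = 0: 285 - 6q_B - (3/2)(q_K) = 0.
Rearranging gives the reaction functions q_K = (257 - (3/2)q_B)/9 and q_B = (285 - (3/2)q_K)/6.
Substituting one into the other gives q_K = 1486/69 and q_B = 42.1159.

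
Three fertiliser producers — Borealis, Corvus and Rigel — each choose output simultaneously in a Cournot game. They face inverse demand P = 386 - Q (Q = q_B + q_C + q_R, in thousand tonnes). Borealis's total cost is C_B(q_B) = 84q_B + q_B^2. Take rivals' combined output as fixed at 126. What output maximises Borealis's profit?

With rivals' combined output fixed at 126, Borealis's profit is π_B = (386 - 126 - q_B)q_B - (84q_B + q_B²) = (260 - q_B)q_B - (84q_B + q_B²).
∂π_B/∂q_B = 176 - 4q_B = 0, so q_B = 44.

44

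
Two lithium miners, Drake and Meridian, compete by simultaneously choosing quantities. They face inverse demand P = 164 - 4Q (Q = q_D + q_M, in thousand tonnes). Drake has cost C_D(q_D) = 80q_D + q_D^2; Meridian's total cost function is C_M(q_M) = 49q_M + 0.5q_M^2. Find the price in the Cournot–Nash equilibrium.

104

Drake's profit: π_D = (164 - 4Q)q_D - (80q_D + q_D²). Setting ∂π_D/∂q_D = 0: 84 - 10q_D - 4(q_M) = 0.
Meridian's profit: π_M = (164 - 4Q)q_M - (49q_M + (1/2)q_M²). Setting ∂π_M/∂q_M = 0: 115 - 9q_M - 4(q_D) = 0.
So q_D = (84 - 4q_M)/10 and q_M = (115 - 4q_D)/9.
Substituting one into the other gives q_D = 4 and q_M = 11.
Total output Q = 15, so price P = 164 - 4·15 = 104.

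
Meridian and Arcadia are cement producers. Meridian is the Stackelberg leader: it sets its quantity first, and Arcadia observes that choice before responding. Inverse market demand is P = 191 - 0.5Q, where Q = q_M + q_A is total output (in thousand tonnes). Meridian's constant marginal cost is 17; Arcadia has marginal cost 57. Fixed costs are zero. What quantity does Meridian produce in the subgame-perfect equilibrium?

214

Solve by backward induction. Given q_M, the follower Arcadia maximises π_A = (191 - (1/2)q_M - (1/2)q_A)q_A - 57q_A.
Follower FOC: 134 - (1/2)q_M - q_A = 0, so q_A(q_M) = (134 - (1/2)q_M).
The leader anticipates this reaction. Substituting into P = 191 - 0.5Q gives P = 124 - (1/4)q_M, so π_M = (124 - (1/4)q_M)q_M - 17q_M.
Maximising: ∂π_M/∂q_M = 107 - (1/2)q_M = 0, giving q_M = 214.
Then q_A = (134 - (1/2)·214) = 27.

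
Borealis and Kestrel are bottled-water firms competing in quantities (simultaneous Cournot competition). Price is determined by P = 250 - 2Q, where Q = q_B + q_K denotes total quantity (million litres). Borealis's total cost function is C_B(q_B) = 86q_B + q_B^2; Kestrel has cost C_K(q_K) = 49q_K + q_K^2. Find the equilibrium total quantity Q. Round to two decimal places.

45.63

Borealis's profit: π_B = (250 - 2Q)q_B - (86q_B + q_B²). Setting ∂π_B/∂q_B = 0: 164 - 6q_B - 2(q_K) = 0.
Kestrel's first-order condition: 201 - 6q_K - 2(q_B) = 0.
Best responses: q_B = (164 - 2q_K)/6, q_K = (201 - 2q_B)/6.
Solving the pair: q_B = 291/16, q_K = 439/16.
Total output Q = 291/16 + 439/16 = 365/8.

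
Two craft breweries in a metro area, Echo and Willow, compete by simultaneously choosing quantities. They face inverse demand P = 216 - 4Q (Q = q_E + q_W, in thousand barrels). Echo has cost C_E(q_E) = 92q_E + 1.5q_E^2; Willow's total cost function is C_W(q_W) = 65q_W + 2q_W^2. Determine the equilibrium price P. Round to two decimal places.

145.34

Echo's profit: π_E = (216 - 4Q)q_E - (92q_E + (3/2)q_E²). Setting ∂π_E/∂q_E = 0: 124 - 11q_E - 4(q_W) = 0.
Willow's profit: π_W = (216 - 4Q)q_W - (65q_W + 2q_W²). Setting ∂π_W/∂q_W = 0: 151 - 12q_W - 4(q_E) = 0.
So q_E = (124 - 4q_W)/11 and q_W = (151 - 4q_E)/12.
Substituting one into the other gives q_E = 221/29 and q_W = 1165/116.
Total output Q = 17.6638, so price P = 216 - 4·17.6638 = 145.3448.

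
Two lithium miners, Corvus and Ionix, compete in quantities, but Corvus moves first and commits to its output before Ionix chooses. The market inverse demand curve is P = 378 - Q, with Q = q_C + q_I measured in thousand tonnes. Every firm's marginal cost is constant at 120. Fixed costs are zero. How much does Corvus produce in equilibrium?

129

Solve by backward induction. Given q_C, the follower Ionix maximises π_I = (378 - q_C - q_I)q_I - 120q_I.
∂π_I/∂q_I = 258 - q_C - 2q_I = 0 gives the reaction function q_I = (258 - q_C)/2.
The leader anticipates this reaction. Substituting into P = 378 - Q gives P = 249 - (1/2)q_C, so π_C = (249 - (1/2)q_C)q_C - 120q_C.
Maximising: ∂π_C/∂q_C = 129 - q_C = 0, giving q_C = 129.
Then q_I = (258 - 129)/2 = 129/2.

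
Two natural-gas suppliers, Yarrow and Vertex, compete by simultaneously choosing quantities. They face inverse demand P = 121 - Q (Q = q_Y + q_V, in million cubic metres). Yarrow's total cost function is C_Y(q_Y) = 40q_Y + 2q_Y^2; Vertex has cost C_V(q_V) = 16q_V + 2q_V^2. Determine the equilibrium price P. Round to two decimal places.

Yarrow's profit: π_Y = (121 - Q)q_Y - (40q_Y + 2q_Y²). Setting ∂π_Y/∂q_Y = 0: 81 - 6q_Y - (q_V) = 0.
Vertex's profit: π_V = (121 - Q)q_V - (16q_V + 2q_V²). Setting ∂π_V/∂q_V = 0: 105 - 6q_V - (q_Y) = 0.
So q_Y = (81 - q_V)/6 and q_V = (105 - q_Y)/6.
Substituting one into the other gives q_Y = 381/35 and q_V = 549/35.
Total output Q = 186/7, so price P = 121 - 186/7 = 661/7.

94.43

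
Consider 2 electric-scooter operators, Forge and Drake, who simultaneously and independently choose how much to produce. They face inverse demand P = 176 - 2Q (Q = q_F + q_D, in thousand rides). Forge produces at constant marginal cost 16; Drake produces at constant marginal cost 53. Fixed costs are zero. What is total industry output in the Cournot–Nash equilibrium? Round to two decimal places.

47.17

Forge's profit: π_F = (176 - 2Q)q_F - (16q_F). Setting ∂π_F/∂q_F = 0: 160 - 4q_F - 2(q_D) = 0.
Drake's first-order condition: 123 - 4q_D - 2(q_F) = 0.
Rearranging gives the reaction functions q_F = (160 - 2q_D)/4 and q_D = (123 - 2q_F)/4.
Substituting one into the other gives q_F = 197/6 and q_D = 43/3.
Total output Q = 197/6 + 43/3 = 283/6.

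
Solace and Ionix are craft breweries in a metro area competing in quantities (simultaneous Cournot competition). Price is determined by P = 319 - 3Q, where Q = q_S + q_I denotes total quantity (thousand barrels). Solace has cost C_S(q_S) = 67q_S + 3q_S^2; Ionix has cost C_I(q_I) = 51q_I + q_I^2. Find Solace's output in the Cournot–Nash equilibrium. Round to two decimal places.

13.93

Solace's profit: π_S = (319 - 3Q)q_S - (67q_S + 3q_S²). Setting ∂π_S/∂q_S = 0: 252 - 12q_S - 3(q_I) = 0.
Ionix's profit: π_I = (319 - 3Q)q_I - (51q_I + q_I²). Setting ∂π_I/∂q_I = 0: 268 - 8q_I - 3(q_S) = 0.
Best responses: q_S = (252 - 3q_I)/12, q_I = (268 - 3q_S)/8.
Solving the pair: q_S = 404/29, q_I = 820/29.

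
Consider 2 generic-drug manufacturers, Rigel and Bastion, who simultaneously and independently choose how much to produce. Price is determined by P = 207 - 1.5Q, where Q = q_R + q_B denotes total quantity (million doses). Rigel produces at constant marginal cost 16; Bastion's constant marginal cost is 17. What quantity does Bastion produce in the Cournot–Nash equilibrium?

Rigel's profit: π_R = (207 - 1.5Q)q_R - (16q_R). Setting ∂π_R/∂q_R = 0: 191 - 3q_R - (3/2)(q_B) = 0.
Bastion's profit: π_B = (207 - 1.5Q)q_B - (17q_B). Setting ∂π_B/∂q_B = 0: 190 - 3q_B - (3/2)(q_R) = 0.
Rearranging gives the reaction functions q_R = (191 - (3/2)q_B)/3 and q_B = (190 - (3/2)q_R)/3.
Solving the pair: q_R = 128/3, q_B = 42.

42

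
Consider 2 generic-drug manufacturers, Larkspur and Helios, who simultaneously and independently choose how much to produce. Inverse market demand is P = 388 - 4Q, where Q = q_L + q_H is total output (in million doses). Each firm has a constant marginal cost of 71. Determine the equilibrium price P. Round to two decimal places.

Each firm earns π_i = (388 - 4Q)q_i - 71q_i.
Setting ∂π_i/∂q_i = 0 with rivals' quantities fixed: 317 - 8q_i - 4q_j = 0.
With identical firms every q_j equals q_i, so q_j = q_i and 317 = 12q_i, giving q_i = 317/12.
Total output Q = 317/6, so price P = 388 - 4·(317/6) = 530/3.

176.67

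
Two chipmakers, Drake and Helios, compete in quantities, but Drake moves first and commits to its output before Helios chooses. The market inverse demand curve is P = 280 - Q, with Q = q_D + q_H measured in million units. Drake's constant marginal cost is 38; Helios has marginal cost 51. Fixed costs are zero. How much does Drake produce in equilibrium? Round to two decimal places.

127.50

Solve by backward induction. Given q_D, the follower Helios maximises π_H = (280 - q_D - q_H)q_H - 51q_H.
Setting the follower's marginal profit to zero, 229 - q_D - 2q_H = 0, i.e. q_H = (229 - q_D)/2.
The leader anticipates this reaction. Substituting into P = 280 - Q gives P = 331/2 - (1/2)q_D, so π_D = (331/2 - (1/2)q_D)q_D - 38q_D.
The leader's first-order condition 255/2 - q_D = 0 yields q_D = 255/2.
Then q_H = (229 - 255/2)/2 = 203/4.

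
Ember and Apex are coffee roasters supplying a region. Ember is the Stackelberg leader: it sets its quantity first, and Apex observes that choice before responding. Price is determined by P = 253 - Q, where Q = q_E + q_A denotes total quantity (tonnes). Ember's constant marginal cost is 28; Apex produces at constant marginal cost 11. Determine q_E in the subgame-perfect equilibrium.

Solve by backward induction. Given q_E, the follower Apex maximises π_A = (253 - q_E - q_A)q_A - 11q_A.
Follower FOC: 242 - q_E - 2q_A = 0, so q_A(q_E) = (242 - q_E)/2.
Ember substitutes q_A(q_E) into its own profit: π_E = q_E(253 - q_E - (242 - q_E)/2) - 28q_E = (132 - (1/2)q_E)q_E - 28q_E.
Leader FOC: 104 - q_E = 0, so q_E = 104.
Then q_A = (242 - 104)/2 = 69.

104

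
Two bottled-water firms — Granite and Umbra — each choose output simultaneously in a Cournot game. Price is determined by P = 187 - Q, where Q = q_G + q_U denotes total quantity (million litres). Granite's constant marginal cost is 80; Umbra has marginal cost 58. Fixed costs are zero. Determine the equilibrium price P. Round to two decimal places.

108.33

Granite's profit: π_G = (187 - Q)q_G - (80q_G). Setting ∂π_G/∂q_G = 0: 107 - 2q_G - (q_U) = 0.
Umbra's first-order condition: 129 - 2q_U - (q_G) = 0.
Rearranging gives the reaction functions q_G = (107 - q_U)/2 and q_U = (129 - q_G)/2.
Solving the pair: q_G = 85/3, q_U = 151/3.
Total output Q = 236/3, so price P = 187 - 236/3 = 325/3.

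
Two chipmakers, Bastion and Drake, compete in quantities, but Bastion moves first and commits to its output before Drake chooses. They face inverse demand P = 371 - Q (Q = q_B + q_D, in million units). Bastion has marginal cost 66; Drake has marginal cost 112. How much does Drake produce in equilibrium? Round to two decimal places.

41.75

The follower Drake best-responds to any q_B: π_D = (371 - Q)q_D - 112q_D.
Follower FOC: 259 - q_B - 2q_D = 0, so q_D(q_B) = (259 - q_B)/2.
Bastion substitutes q_D(q_B) into its own profit: π_B = q_B(371 - q_B - (259 - q_B)/2) - 66q_B = (483/2 - (1/2)q_B)q_B - 66q_B.
Leader FOC: 351/2 - q_B = 0, so q_B = 351/2.
Then q_D = (259 - 351/2)/2 = 167/4.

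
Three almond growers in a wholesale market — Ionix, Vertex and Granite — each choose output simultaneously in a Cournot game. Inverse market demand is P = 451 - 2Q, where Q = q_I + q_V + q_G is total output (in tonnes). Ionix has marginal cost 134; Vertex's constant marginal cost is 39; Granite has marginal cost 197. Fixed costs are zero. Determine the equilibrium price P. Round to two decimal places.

Ionix's profit: π_I = (451 - 2Q)q_I - (134q_I). Setting ∂π_I/∂q_I = 0: 317 - 4q_I - 2(q_V + q_G) = 0.
Vertex's first-order condition: 412 - 4q_V - 2(q_I + q_G) = 0.
Granite's profit: π_G = (451 - 2Q)q_G - (197q_G). Setting ∂π_G/∂q_G = 0: 254 - 4q_G - 2(q_I + q_V) = 0.
Summing all 3 equations gives 983 − 8Q = 0, hence Q = 983/8.
Back-substituting: q_I = (317 − 983/4)/2 = 285/8, q_V = (412 − 983/4)/2 = 665/8, q_G = (254 − 983/4)/2 = 33/8.
Total output Q = 983/8, so price P = 451 - 2·(983/8) = 821/4.

205.25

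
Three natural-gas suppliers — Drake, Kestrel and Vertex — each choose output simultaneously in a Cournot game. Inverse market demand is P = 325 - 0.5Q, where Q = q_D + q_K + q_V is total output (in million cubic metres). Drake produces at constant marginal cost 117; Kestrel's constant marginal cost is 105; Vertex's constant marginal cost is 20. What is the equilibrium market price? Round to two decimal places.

Drake's profit: π_D = (325 - 0.5Q)q_D - (117q_D). Setting ∂π_D/∂q_D = 0: 208 - q_D - (1/2)(q_K + q_V) = 0.
Kestrel's profit: π_K = (325 - 0.5Q)q_K - (105q_K). Setting ∂π_K/∂q_K = 0: 220 - q_K - (1/2)(q_D + q_V) = 0.
Vertex's profit: π_V = (325 - 0.5Q)q_V - (20q_V). Setting ∂π_V/∂q_V = 0: 305 - q_V - (1/2)(q_D + q_K) = 0.
Summing all 3 equations gives 733 − 2Q = 0, hence Q = 733/2.
Back-substituting: q_D = (208 − 733/4)/(1/2) = 99/2, q_K = (220 − 733/4)/(1/2) = 147/2, q_V = (305 − 733/4)/(1/2) = 487/2.
Total output Q = 733/2, so price P = 325 - (1/2)·(733/2) = 567/4.

141.75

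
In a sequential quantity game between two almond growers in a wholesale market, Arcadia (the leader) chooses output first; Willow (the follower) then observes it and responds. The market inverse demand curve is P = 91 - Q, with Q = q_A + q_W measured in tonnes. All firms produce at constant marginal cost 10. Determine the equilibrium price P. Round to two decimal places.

30.25

Solve by backward induction. Given q_A, the follower Willow maximises π_W = (91 - q_A - q_W)q_W - 10q_W.
Setting the follower's marginal profit to zero, 81 - q_A - 2q_W = 0, i.e. q_W = (81 - q_A)/2.
The leader anticipates this reaction. Substituting into P = 91 - Q gives P = 101/2 - (1/2)q_A, so π_A = (101/2 - (1/2)q_A)q_A - 10q_A.
Leader FOC: 81/2 - q_A = 0, so q_A = 81/2.
Then q_W = (81 - 81/2)/2 = 81/4.
Total output Q = 243/4, so price P = 91 - 243/4 = 121/4.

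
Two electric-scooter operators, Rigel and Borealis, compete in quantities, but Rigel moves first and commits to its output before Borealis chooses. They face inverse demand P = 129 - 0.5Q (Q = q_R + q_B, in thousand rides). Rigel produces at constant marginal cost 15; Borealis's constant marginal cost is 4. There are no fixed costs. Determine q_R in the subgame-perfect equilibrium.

The follower Borealis best-responds to any q_R: π_B = (129 - 0.5Q)q_B - 4q_B.
Setting the follower's marginal profit to zero, 125 - (1/2)q_R - q_B = 0, i.e. q_B = (125 - (1/2)q_R).
The leader anticipates this reaction. Substituting into P = 129 - 0.5Q gives P = 133/2 - (1/4)q_R, so π_R = (133/2 - (1/4)q_R)q_R - 15q_R.
The leader's first-order condition 103/2 - (1/2)q_R = 0 yields q_R = 103.
Then q_B = (125 - (1/2)·103) = 147/2.

103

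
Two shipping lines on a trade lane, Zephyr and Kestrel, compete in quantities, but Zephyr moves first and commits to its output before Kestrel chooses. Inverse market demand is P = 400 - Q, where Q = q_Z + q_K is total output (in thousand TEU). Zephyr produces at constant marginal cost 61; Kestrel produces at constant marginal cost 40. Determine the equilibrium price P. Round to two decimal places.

140.50

Solve by backward induction. Given q_Z, the follower Kestrel maximises π_K = (400 - q_Z - q_K)q_K - 40q_K.
∂π_K/∂q_K = 360 - q_Z - 2q_K = 0 gives the reaction function q_K = (360 - q_Z)/2.
The leader anticipates this reaction. Substituting into P = 400 - Q gives P = 220 - (1/2)q_Z, so π_Z = (220 - (1/2)q_Z)q_Z - 61q_Z.
Leader FOC: 159 - q_Z = 0, so q_Z = 159.
Then q_K = (360 - 159)/2 = 201/2.
Total output Q = 519/2, so price P = 400 - 519/2 = 281/2.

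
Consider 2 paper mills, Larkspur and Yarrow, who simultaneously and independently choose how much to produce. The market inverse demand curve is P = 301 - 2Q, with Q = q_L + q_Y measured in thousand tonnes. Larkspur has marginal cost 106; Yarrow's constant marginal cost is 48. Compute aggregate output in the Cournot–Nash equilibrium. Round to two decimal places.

74.67

Larkspur's profit: π_L = (301 - 2Q)q_L - (106q_L). Setting ∂π_L/∂q_L = 0: 195 - 4q_L - 2(q_Y) = 0.
Yarrow's first-order condition: 253 - 4q_Y - 2(q_L) = 0.
So q_L = (195 - 2q_Y)/4 and q_Y = (253 - 2q_L)/4.
Solving the pair: q_L = 137/6, q_Y = 311/6.
Total output Q = 137/6 + 311/6 = 224/3.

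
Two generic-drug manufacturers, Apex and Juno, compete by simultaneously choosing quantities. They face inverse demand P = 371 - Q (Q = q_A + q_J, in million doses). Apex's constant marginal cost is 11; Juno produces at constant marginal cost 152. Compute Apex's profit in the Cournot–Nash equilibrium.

27889

Apex's profit: π_A = (371 - Q)q_A - (11q_A). Setting ∂π_A/∂q_A = 0: 360 - 2q_A - (q_J) = 0.
Juno's first-order condition: 219 - 2q_J - (q_A) = 0.
Best responses: q_A = (360 - q_J)/2, q_J = (219 - q_A)/2.
Solving the pair: q_A = 167, q_J = 26.
Price P = 371 - 193 = 178.
Apex's profit: (178 - 11)·167 = 27889.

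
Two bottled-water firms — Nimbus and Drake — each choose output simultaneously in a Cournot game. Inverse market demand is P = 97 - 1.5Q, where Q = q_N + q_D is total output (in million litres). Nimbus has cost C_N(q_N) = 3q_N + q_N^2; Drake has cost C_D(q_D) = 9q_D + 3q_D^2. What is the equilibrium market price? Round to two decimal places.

61.46

Nimbus's profit: π_N = (97 - 1.5Q)q_N - (3q_N + q_N²). Setting ∂π_N/∂q_N = 0: 94 - 5q_N - (3/2)(q_D) = 0.
Drake's first-order condition: 88 - 9q_D - (3/2)(q_N) = 0.
Rearranging gives the reaction functions q_N = (94 - (3/2)q_D)/5 and q_D = (88 - (3/2)q_N)/9.
Solving the pair: q_N = 952/57, q_D = 1196/171.
Total output Q = 23.6959, so price P = 97 - (3/2)·23.6959 = 61.4561.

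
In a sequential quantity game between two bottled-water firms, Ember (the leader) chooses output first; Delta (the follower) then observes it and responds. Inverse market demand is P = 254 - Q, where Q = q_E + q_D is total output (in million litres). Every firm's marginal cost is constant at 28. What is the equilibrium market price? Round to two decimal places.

Solve by backward induction. Given q_E, the follower Delta maximises π_D = (254 - q_E - q_D)q_D - 28q_D.
Follower FOC: 226 - q_E - 2q_D = 0, so q_D(q_E) = (226 - q_E)/2.
Ember substitutes q_D(q_E) into its own profit: π_E = q_E(254 - q_E - (226 - q_E)/2) - 28q_E = (141 - (1/2)q_E)q_E - 28q_E.
Maximising: ∂π_E/∂q_E = 113 - q_E = 0, giving q_E = 113.
Then q_D = (226 - 113)/2 = 113/2.
Total output Q = 339/2, so price P = 254 - 339/2 = 169/2.

84.50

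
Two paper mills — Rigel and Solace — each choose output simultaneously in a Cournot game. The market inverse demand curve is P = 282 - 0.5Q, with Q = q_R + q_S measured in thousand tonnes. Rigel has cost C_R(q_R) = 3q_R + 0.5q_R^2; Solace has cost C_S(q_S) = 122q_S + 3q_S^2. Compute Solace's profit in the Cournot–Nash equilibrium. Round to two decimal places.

Rigel's profit: π_R = (282 - 0.5Q)q_R - (3q_R + (1/2)q_R²). Setting ∂π_R/∂q_R = 0: 279 - 2q_R - (1/2)(q_S) = 0.
Solace's first-order condition: 160 - 7q_S - (1/2)(q_R) = 0.
So q_R = (279 - (1/2)q_S)/2 and q_S = (160 - (1/2)q_R)/7.
Solving the pair: q_R = 136.2182, q_S = 722/55.
Price P = 282 - (1/2)·149.3455 = 207.3273.
Solace's profit: 207.3273·(722/55) - 122·(722/55) - 3(722/55)² = 603.1385.

603.14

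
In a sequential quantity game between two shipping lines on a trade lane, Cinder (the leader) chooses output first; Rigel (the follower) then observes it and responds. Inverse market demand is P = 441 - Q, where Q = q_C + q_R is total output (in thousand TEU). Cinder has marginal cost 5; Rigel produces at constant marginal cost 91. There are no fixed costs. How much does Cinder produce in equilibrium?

Solve by backward induction. Given q_C, the follower Rigel maximises π_R = (441 - q_C - q_R)q_R - 91q_R.
Setting the follower's marginal profit to zero, 350 - q_C - 2q_R = 0, i.e. q_R = (350 - q_C)/2.
Cinder substitutes q_R(q_C) into its own profit: π_C = q_C(441 - q_C - (350 - q_C)/2) - 5q_C = (266 - (1/2)q_C)q_C - 5q_C.
Maximising: ∂π_C/∂q_C = 261 - q_C = 0, giving q_C = 261.
Then q_R = (350 - 261)/2 = 89/2.

261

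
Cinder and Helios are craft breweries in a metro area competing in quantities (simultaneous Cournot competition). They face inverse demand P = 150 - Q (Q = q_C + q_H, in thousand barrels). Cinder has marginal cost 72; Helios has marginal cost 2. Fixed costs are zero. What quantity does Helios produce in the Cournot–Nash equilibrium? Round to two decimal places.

Cinder's profit: π_C = (150 - Q)q_C - (72q_C). Setting ∂π_C/∂q_C = 0: 78 - 2q_C - (q_H) = 0.
Helios's profit: π_H = (150 - Q)q_H - (2q_H). Setting ∂π_H/∂q_H = 0: 148 - 2q_H - (q_C) = 0.
Rearranging gives the reaction functions q_C = (78 - q_H)/2 and q_H = (148 - q_C)/2.
Solving the pair: q_C = 8/3, q_H = 218/3.

72.67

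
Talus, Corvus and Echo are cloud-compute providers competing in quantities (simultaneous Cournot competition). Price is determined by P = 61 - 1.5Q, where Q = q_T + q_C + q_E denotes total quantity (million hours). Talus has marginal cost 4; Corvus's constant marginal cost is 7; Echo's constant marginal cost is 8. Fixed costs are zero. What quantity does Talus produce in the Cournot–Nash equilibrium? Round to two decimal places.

Talus's profit: π_T = (61 - 1.5Q)q_T - (4q_T). Setting ∂π_T/∂q_T = 0: 57 - 3q_T - (3/2)(q_C + q_E) = 0.
Corvus's first-order condition: 54 - 3q_C - (3/2)(q_T + q_E) = 0.
Echo's first-order condition: 53 - 3q_E - (3/2)(q_T + q_C) = 0.
Adding the 3 first-order conditions: 164 − 6Q = 0, so Q = 82/3.
Back-substituting: q_T = (57 − 41)/(3/2) = 32/3, q_C = (54 − 41)/(3/2) = 26/3, q_E = (53 − 41)/(3/2) = 8.

10.67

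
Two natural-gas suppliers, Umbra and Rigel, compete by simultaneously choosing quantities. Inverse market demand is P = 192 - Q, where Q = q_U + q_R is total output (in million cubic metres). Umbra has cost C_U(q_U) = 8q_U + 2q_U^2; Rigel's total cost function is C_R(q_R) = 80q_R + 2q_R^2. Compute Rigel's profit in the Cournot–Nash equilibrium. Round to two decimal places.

583.21

Umbra's profit: π_U = (192 - Q)q_U - (8q_U + 2q_U²). Setting ∂π_U/∂q_U = 0: 184 - 6q_U - (q_R) = 0.
Rigel's first-order condition: 112 - 6q_R - (q_U) = 0.
So q_U = (184 - q_R)/6 and q_R = (112 - q_U)/6.
Substituting one into the other gives q_U = 992/35 and q_R = 488/35.
Price P = 192 - 296/7 = 1048/7.
Rigel's profit: (1048/7)·(488/35) - 80·(488/35) - 2(488/35)² = 583.2098.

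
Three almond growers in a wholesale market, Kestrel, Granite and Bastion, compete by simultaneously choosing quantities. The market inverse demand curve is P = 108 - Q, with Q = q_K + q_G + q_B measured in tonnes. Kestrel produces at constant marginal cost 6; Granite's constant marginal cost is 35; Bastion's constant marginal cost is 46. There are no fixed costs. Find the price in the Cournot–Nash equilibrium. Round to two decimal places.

48.75

Kestrel's profit: π_K = (108 - Q)q_K - (6q_K). Setting ∂π_K/∂q_K = 0: 102 - 2q_K - (q_G + q_B) = 0.
Granite's profit: π_G = (108 - Q)q_G - (35q_G). Setting ∂π_G/∂q_G = 0: 73 - 2q_G - (q_K + q_B) = 0.
Bastion's profit: π_B = (108 - Q)q_B - (46q_B). Setting ∂π_B/∂q_B = 0: 62 - 2q_B - (q_K + q_G) = 0.
Adding the 3 first-order conditions: 237 − 4Q = 0, so Q = 237/4.
Back-substituting: q_K = (102 − 237/4) = 171/4, q_G = (73 − 237/4) = 55/4, q_B = (62 − 237/4) = 11/4.
Total output Q = 237/4, so price P = 108 - 237/4 = 195/4.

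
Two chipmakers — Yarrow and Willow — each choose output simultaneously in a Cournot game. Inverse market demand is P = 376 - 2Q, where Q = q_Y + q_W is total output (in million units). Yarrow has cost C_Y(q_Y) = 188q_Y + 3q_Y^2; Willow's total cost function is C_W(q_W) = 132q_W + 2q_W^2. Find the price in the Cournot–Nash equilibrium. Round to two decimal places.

Yarrow's profit: π_Y = (376 - 2Q)q_Y - (188q_Y + 3q_Y²). Setting ∂π_Y/∂q_Y = 0: 188 - 10q_Y - 2(q_W) = 0.
Willow's profit: π_W = (376 - 2Q)q_W - (132q_W + 2q_W²). Setting ∂π_W/∂q_W = 0: 244 - 8q_W - 2(q_Y) = 0.
Best responses: q_Y = (188 - 2q_W)/10, q_W = (244 - 2q_Y)/8.
Substituting one into the other gives q_Y = 254/19 and q_W = 516/19.
Total output Q = 770/19, so price P = 376 - 2·(770/19) = 294.9474.

294.95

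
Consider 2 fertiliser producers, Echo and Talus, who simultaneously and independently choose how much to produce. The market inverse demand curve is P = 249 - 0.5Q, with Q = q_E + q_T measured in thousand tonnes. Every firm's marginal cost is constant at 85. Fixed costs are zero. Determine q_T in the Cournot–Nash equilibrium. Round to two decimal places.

A representative firm's profit is π_i = q_i(249 - 0.5Q) - 85q_i.
First-order condition (treating rivals' output as given): 164 - q_i - (1/2)q_j = 0.
By symmetry each firm produces the same amount; substituting q_j = q_i yields q_i = 164/(3/2) = 328/3.

109.33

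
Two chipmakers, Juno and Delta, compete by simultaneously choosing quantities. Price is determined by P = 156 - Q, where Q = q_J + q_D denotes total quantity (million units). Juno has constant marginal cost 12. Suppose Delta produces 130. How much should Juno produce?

With the rival's output fixed at 130, Juno's profit is π_J = (156 - 130 - q_J)q_J - (12q_J) = (26 - q_J)q_J - (12q_J).
∂π_J/∂q_J = 14 - 2q_J = 0, so q_J = 7.

7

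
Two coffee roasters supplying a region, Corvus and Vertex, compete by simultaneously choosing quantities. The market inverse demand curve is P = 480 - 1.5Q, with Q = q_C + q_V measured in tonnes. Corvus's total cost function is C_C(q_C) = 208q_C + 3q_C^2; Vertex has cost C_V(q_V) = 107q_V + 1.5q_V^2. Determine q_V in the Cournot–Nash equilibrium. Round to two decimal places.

56.99

Corvus's profit: π_C = (480 - 1.5Q)q_C - (208q_C + 3q_C²). Setting ∂π_C/∂q_C = 0: 272 - 9q_C - (3/2)(q_V) = 0.
Vertex's profit: π_V = (480 - 1.5Q)q_V - (107q_V + (3/2)q_V²). Setting ∂π_V/∂q_V = 0: 373 - 6q_V - (3/2)(q_C) = 0.
Rearranging gives the reaction functions q_C = (272 - (3/2)q_V)/9 and q_V = (373 - (3/2)q_C)/6.
Substituting one into the other gives q_C = 1430/69 and q_V = 56.9855.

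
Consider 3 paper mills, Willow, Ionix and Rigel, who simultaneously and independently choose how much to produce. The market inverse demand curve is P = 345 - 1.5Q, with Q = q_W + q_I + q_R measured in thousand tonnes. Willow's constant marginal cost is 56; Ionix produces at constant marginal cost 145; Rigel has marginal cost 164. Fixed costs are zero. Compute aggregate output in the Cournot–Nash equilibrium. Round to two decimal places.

111.67

Willow's profit: π_W = (345 - 1.5Q)q_W - (56q_W). Setting ∂π_W/∂q_W = 0: 289 - 3q_W - (3/2)(q_I + q_R) = 0.
Ionix's profit: π_I = (345 - 1.5Q)q_I - (145q_I). Setting ∂π_I/∂q_I = 0: 200 - 3q_I - (3/2)(q_W + q_R) = 0.
Rigel's profit: π_R = (345 - 1.5Q)q_R - (164q_R). Setting ∂π_R/∂q_R = 0: 181 - 3q_R - (3/2)(q_W + q_I) = 0.
Summing all 3 equations gives 670 − 6Q = 0, hence Q = 335/3.
Back-substituting: q_W = (289 − 335/2)/(3/2) = 81, q_I = (200 − 335/2)/(3/2) = 65/3, q_R = (181 − 335/2)/(3/2) = 9.
Total output Q = 81 + 65/3 + 9 = 335/3.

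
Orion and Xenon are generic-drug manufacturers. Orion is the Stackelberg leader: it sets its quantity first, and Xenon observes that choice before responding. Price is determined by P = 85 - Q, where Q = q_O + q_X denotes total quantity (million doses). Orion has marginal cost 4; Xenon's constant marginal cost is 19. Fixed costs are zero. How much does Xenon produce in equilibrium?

Solve by backward induction. Given q_O, the follower Xenon maximises π_X = (85 - q_O - q_X)q_X - 19q_X.
Setting the follower's marginal profit to zero, 66 - q_O - 2q_X = 0, i.e. q_X = (66 - q_O)/2.
The leader anticipates this reaction. Substituting into P = 85 - Q gives P = 52 - (1/2)q_O, so π_O = (52 - (1/2)q_O)q_O - 4q_O.
The leader's first-order condition 48 - q_O = 0 yields q_O = 48.
Then q_X = (66 - 48)/2 = 9.

9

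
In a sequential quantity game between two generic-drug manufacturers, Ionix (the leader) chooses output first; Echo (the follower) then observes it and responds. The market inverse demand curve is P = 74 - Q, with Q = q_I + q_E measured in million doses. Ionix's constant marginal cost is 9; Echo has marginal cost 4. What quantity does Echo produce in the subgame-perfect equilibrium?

20

The follower Echo best-responds to any q_I: π_E = (74 - Q)q_E - 4q_E.
Follower FOC: 70 - q_I - 2q_E = 0, so q_E(q_I) = (70 - q_I)/2.
The leader anticipates this reaction. Substituting into P = 74 - Q gives P = 39 - (1/2)q_I, so π_I = (39 - (1/2)q_I)q_I - 9q_I.
The leader's first-order condition 30 - q_I = 0 yields q_I = 30.
Then q_E = (70 - 30)/2 = 20.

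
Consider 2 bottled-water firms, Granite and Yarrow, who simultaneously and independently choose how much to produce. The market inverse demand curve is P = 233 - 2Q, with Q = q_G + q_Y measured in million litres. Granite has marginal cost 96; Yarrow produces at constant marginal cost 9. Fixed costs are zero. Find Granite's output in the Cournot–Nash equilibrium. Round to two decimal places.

8.33

Granite's profit: π_G = (233 - 2Q)q_G - (96q_G). Setting ∂π_G/∂q_G = 0: 137 - 4q_G - 2(q_Y) = 0.
Yarrow's profit: π_Y = (233 - 2Q)q_Y - (9q_Y). Setting ∂π_Y/∂q_Y = 0: 224 - 4q_Y - 2(q_G) = 0.
Best responses: q_G = (137 - 2q_Y)/4, q_Y = (224 - 2q_G)/4.
Solving the pair: q_G = 25/3, q_Y = 311/6.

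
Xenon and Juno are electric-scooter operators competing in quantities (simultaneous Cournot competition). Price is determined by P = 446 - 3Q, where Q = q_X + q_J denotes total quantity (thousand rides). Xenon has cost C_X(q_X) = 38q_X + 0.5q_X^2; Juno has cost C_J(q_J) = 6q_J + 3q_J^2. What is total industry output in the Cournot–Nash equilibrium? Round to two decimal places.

Xenon's profit: π_X = (446 - 3Q)q_X - (38q_X + (1/2)q_X²). Setting ∂π_X/∂q_X = 0: 408 - 7q_X - 3(q_J) = 0.
Juno's first-order condition: 440 - 12q_J - 3(q_X) = 0.
Best responses: q_X = (408 - 3q_J)/7, q_J = (440 - 3q_X)/12.
Substituting one into the other gives q_X = 1192/25 and q_J = 1856/75.
Total output Q = 1192/25 + 1856/75 = 72.4267.

72.43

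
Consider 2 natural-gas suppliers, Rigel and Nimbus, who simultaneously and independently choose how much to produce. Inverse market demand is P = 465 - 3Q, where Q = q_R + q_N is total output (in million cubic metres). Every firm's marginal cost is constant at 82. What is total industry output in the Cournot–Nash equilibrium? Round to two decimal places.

85.11

Each firm earns π_i = (465 - 3Q)q_i - 82q_i.
First-order condition (treating rivals' output as given): 383 - 6q_i - 3q_j = 0.
By symmetry each firm produces the same amount; substituting q_j = q_i yields q_i = 383/9.
Total output Q = 383/9 + 383/9 = 766/9.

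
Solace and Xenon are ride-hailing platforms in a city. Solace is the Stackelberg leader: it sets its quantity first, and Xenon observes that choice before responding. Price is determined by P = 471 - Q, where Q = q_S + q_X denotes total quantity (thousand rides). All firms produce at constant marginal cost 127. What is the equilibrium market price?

The follower Xenon best-responds to any q_S: π_X = (471 - Q)q_X - 127q_X.
Setting the follower's marginal profit to zero, 344 - q_S - 2q_X = 0, i.e. q_X = (344 - q_S)/2.
The leader anticipates this reaction. Substituting into P = 471 - Q gives P = 299 - (1/2)q_S, so π_S = (299 - (1/2)q_S)q_S - 127q_S.
Leader FOC: 172 - q_S = 0, so q_S = 172.
Then q_X = (344 - 172)/2 = 86.
Total output Q = 258, so price P = 471 - 258 = 213.

213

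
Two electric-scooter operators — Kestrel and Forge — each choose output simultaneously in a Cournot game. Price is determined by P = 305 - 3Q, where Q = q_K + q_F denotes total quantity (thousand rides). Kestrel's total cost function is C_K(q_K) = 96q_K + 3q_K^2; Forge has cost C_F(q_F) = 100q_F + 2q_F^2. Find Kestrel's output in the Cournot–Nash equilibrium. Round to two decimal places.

Kestrel's profit: π_K = (305 - 3Q)q_K - (96q_K + 3q_K²). Setting ∂π_K/∂q_K = 0: 209 - 12q_K - 3(q_F) = 0.
Forge's first-order condition: 205 - 10q_F - 3(q_K) = 0.
So q_K = (209 - 3q_F)/12 and q_F = (205 - 3q_K)/10.
Solving the pair: q_K = 1475/111, q_F = 611/37.

13.29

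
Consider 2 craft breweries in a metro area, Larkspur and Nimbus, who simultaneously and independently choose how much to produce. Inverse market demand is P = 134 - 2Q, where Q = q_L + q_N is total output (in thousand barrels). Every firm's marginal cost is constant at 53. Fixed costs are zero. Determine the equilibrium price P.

80

Each firm earns π_i = (134 - 2Q)q_i - 53q_i.
Setting ∂π_i/∂q_i = 0 with rivals' quantities fixed: 81 - 4q_i - 2q_j = 0.
By symmetry each firm produces the same amount; substituting q_j = q_i yields q_i = 81/6 = 27/2.
Total output Q = 27, so price P = 134 - 2·27 = 80.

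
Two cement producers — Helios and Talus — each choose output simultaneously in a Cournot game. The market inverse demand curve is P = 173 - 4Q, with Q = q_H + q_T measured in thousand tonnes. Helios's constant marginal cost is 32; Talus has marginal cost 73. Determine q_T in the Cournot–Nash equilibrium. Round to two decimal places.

4.92

Helios's profit: π_H = (173 - 4Q)q_H - (32q_H). Setting ∂π_H/∂q_H = 0: 141 - 8q_H - 4(q_T) = 0.
Talus's first-order condition: 100 - 8q_T - 4(q_H) = 0.
Best responses: q_H = (141 - 4q_T)/8, q_T = (100 - 4q_H)/8.
Solving the pair: q_H = 91/6, q_T = 59/12.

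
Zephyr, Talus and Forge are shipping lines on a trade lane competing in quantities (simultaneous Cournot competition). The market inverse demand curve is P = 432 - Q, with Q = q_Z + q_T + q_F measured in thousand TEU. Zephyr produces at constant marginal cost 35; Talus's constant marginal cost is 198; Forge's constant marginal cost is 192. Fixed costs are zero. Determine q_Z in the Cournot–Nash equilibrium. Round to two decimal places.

179.25

Zephyr's profit: π_Z = (432 - Q)q_Z - (35q_Z). Setting ∂π_Z/∂q_Z = 0: 397 - 2q_Z - (q_T + q_F) = 0.
Talus's first-order condition: 234 - 2q_T - (q_Z + q_F) = 0.
Forge's first-order condition: 240 - 2q_F - (q_Z + q_T) = 0.
Adding the 3 conditions: 871 − 2Q − 2Q = 0, i.e. Q = 871/4.
Back-substituting: q_Z = (397 − 871/4) = 717/4, q_T = (234 − 871/4) = 65/4, q_F = (240 − 871/4) = 89/4.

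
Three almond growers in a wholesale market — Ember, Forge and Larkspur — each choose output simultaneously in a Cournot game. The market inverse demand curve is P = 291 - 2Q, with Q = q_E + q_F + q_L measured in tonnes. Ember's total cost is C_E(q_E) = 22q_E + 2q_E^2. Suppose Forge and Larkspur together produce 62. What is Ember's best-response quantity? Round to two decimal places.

With rivals' combined output fixed at 62, Ember's profit is π_E = (291 - 2·62 - 2q_E)q_E - (22q_E + 2q_E²) = (167 - 2q_E)q_E - (22q_E + 2q_E²).
∂π_E/∂q_E = 145 - 8q_E = 0, so q_E = 145/8.

18.13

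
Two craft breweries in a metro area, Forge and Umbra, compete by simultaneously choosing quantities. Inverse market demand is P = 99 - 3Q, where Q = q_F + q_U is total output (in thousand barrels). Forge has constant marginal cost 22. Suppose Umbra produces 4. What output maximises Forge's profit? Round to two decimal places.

10.83

With the rival's output fixed at 4, Forge's profit is π_F = (99 - 3·4 - 3q_F)q_F - (22q_F) = (87 - 3q_F)q_F - (22q_F).
∂π_F/∂q_F = 65 - 6q_F = 0, so q_F = 65/6.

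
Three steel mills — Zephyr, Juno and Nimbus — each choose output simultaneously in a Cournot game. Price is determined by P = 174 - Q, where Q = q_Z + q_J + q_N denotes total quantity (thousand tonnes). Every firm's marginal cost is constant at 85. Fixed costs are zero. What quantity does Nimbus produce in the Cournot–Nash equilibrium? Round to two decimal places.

22.25

A representative firm's profit is π_i = q_i(174 - Q) - 85q_i.
Setting ∂π_i/∂q_i = 0 with rivals' quantities fixed: 89 - 2q_i - Σ_{j≠i} q_j = 0.
With identical firms every q_j equals q_i, so Σ_{j≠i} q_j = 2q_i and 89 = 4q_i, giving q_i = 89/4.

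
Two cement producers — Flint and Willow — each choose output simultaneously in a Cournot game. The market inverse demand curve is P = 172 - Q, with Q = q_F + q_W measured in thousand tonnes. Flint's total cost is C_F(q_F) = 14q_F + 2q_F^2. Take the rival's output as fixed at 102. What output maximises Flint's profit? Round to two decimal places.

With the rival's output fixed at 102, Flint's profit is π_F = (172 - 102 - q_F)q_F - (14q_F + 2q_F²) = (70 - q_F)q_F - (14q_F + 2q_F²).
∂π_F/∂q_F = 56 - 6q_F = 0, so q_F = 28/3.

9.33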